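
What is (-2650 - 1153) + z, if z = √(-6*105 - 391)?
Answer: -3803 + I*√1021 ≈ -3803.0 + 31.953*I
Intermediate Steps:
z = I*√1021 (z = √(-630 - 391) = √(-1021) = I*√1021 ≈ 31.953*I)
(-2650 - 1153) + z = (-2650 - 1153) + I*√1021 = -3803 + I*√1021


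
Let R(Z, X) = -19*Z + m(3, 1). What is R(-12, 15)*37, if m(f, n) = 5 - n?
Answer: 8584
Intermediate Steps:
R(Z, X) = 4 - 19*Z (R(Z, X) = -19*Z + (5 - 1*1) = -19*Z + (5 - 1) = -19*Z + 4 = 4 - 19*Z)
R(-12, 15)*37 = (4 - 19*(-12))*37 = (4 + 228)*37 = 232*37 = 8584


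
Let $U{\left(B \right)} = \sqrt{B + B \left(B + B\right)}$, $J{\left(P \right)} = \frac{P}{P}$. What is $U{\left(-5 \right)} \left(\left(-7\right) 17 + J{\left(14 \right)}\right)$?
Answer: $- 354 \sqrt{5} \approx -791.57$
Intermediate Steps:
$J{\left(P \right)} = 1$
$U{\left(B \right)} = \sqrt{B + 2 B^{2}}$ ($U{\left(B \right)} = \sqrt{B + B 2 B} = \sqrt{B + 2 B^{2}}$)
$U{\left(-5 \right)} \left(\left(-7\right) 17 + J{\left(14 \right)}\right) = \sqrt{- 5 \left(1 + 2 \left(-5\right)\right)} \left(\left(-7\right) 17 + 1\right) = \sqrt{- 5 \left(1 - 10\right)} \left(-119 + 1\right) = \sqrt{\left(-5\right) \left(-9\right)} \left(-118\right) = \sqrt{45} \left(-118\right) = 3 \sqrt{5} \left(-118\right) = - 354 \sqrt{5}$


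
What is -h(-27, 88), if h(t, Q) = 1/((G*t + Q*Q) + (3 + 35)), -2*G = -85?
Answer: -2/13269 ≈ -0.00015073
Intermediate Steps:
G = 85/2 (G = -½*(-85) = 85/2 ≈ 42.500)
h(t, Q) = 1/(38 + Q² + 85*t/2) (h(t, Q) = 1/((85*t/2 + Q*Q) + (3 + 35)) = 1/((85*t/2 + Q²) + 38) = 1/((Q² + 85*t/2) + 38) = 1/(38 + Q² + 85*t/2))
-h(-27, 88) = -2/(76 + 2*88² + 85*(-27)) = -2/(76 + 2*7744 - 2295) = -2/(76 + 15488 - 2295) = -2/13269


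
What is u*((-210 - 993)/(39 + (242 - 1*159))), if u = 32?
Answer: -19248/61 ≈ -315.54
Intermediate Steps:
u*((-210 - 993)/(39 + (242 - 1*159))) = 32*((-210 - 993)/(39 + (242 - 1*159))) = 32*(-1203/(39 + (242 - 159))) = 32*(-1203/(39 + 83)) = 32*(-1203/122) = -19248/61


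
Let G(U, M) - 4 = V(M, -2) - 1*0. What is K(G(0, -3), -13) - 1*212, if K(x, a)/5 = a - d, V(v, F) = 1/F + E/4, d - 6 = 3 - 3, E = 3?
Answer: -307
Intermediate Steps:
d = 6 (d = 6 + (3 - 3) = 6 + 0 = 6)
V(v, F) = ¾ + 1/F (V(v, F) = 1/F + 3/4 = 1/F + 3*(¼) = 1/F + ¾ = ¾ + 1/F)
G(U, M) = 17/4 (G(U, M) = 4 + ((¾ + 1/(-2)) - 1*0) = 4 + ((¾ - ½) + 0) = 4 + (¼ + 0) = 4 + ¼ = 17/4)
K(x, a) = -30 + 5*a (K(x, a) = 5*(a - 1*6) = 5*(a - 6) = 5*(-6 + a) = -30 + 5*a)
K(G(0, -3), -13) - 1*212 = (-30 + 5*(-13)) - 1*212 = (-30 - 65) - 212 = -95 - 212 = -307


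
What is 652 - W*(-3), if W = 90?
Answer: 922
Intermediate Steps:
652 - W*(-3) = 652 - 90*(-3) = 652 - 1*(-270) = 652 + 270 = 922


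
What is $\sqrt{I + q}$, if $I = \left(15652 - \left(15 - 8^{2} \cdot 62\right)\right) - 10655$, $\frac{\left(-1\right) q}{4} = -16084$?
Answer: $\sqrt{73286} \approx 270.71$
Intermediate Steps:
$q = 64336$ ($q = \left(-4\right) \left(-16084\right) = 64336$)
$I = 8950$ ($I = \left(15652 + \left(64 \cdot 62 - 15\right)\right) - 10655 = \left(15652 + \left(3968 - 15\right)\right) - 10655 = \left(15652 + 3953\right) - 10655 = 19605 - 10655 = 8950$)
$\sqrt{I + q} = \sqrt{8950 + 64336} = \sqrt{73286}$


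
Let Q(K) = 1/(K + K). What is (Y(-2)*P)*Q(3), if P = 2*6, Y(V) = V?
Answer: -4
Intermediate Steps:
Q(K) = 1/(2*K)
P = 12
(Y(-2)*P)*Q(3) = (-2*12)*((1/2)/3) = -12/3 = -24*1/6 = -4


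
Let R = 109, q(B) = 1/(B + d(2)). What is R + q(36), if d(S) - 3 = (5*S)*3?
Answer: 7522/69 ≈ 109.01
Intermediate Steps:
d(S) = 3 + 15*S (d(S) = 3 + (5*S)*3 = 3 + 15*S)
q(B) = 1/(33 + B) (q(B) = 1/(B + (3 + 15*2)) = 1/(B + (3 + 30)) = 1/(B + 33) = 1/(33 + B))
R + q(36) = 109 + 1/(33 + 36) = 109 + 1/69 = 7522/69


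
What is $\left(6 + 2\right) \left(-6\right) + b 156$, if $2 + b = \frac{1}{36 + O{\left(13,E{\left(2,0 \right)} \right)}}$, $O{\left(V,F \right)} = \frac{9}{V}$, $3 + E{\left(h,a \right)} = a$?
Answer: $- \frac{56564}{159} \approx -355.75$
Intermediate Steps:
$E{\left(h,a \right)} = -3 + a$
$b = - \frac{941}{477}$ ($b = -2 + \frac{1}{36 + \frac{9}{13}} = -2 + \frac{1}{\frac{477}{13}} = -2 + \frac{13}{477} = - \frac{941}{477} \approx -1.9727$)
$\left(6 + 2\right) \left(-6\right) + b 156 = \left(6 + 2\right) \left(-6\right) - \frac{48932}{159} = 8 \left(-6\right) - \frac{48932}{159} = -48 - \frac{48932}{159} = - \frac{56564}{159}$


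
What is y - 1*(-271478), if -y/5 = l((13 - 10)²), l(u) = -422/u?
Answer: 2445412/9 ≈ 2.7171e+5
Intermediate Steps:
y = 2110/9 (y = -(-2110)/((13 - 10)²) = -(-2110)/(3²) = -(-2110)/9 = -5*(-422/9) = 2110/9 ≈ 234.44)
y - 1*(-271478) = 2110/9 - 1*(-271478) = 2110/9 + 271478 = 2445412/9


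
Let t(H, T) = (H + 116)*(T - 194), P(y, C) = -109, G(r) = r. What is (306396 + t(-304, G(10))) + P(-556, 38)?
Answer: 340879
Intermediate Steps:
t(H, T) = (-194 + T)*(116 + H) (t(H, T) = (116 + H)*(-194 + T) = (-194 + T)*(116 + H))
(306396 + t(-304, G(10))) + P(-556, 38) = (306396 + (-22504 - 194*(-304) + 116*10 - 304*10)) - 109 = (306396 + (-22504 + 58976 + 1160 - 3040)) - 109 = (306396 + 34592) - 109 = 340988 - 109 = 340879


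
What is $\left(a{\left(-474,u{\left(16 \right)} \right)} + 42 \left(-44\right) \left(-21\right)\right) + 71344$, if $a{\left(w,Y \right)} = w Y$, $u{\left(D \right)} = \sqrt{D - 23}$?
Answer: $110152 - 474 i \sqrt{7} \approx 1.1015 \cdot 10^{5} - 1254.1 i$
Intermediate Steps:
$u{\left(D \right)} = \sqrt{-23 + D}$
$a{\left(w,Y \right)} = Y w$
$\left(a{\left(-474,u{\left(16 \right)} \right)} + 42 \left(-44\right) \left(-21\right)\right) + 71344 = \left(\sqrt{-23 + 16} \left(-474\right) + 42 \left(-44\right) \left(-21\right)\right) + 71344 = \left(\sqrt{-7} \left(-474\right) - -38808\right) + 71344 = \left(i \sqrt{7} \left(-474\right) + 38808\right) + 71344 = \left(- 474 i \sqrt{7} + 38808\right) + 71344 = \left(38808 - 474 i \sqrt{7}\right) + 71344 = 110152 - 474 i \sqrt{7}$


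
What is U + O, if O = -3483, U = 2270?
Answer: -1213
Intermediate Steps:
U + O = 2270 - 3483 = -1213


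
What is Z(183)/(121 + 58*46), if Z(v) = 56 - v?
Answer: -127/2789 ≈ -0.045536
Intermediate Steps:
Z(183)/(121 + 58*46) = (56 - 1*183)/(121 + 58*46) = (56 - 183)/(121 + 2668) = -127/2789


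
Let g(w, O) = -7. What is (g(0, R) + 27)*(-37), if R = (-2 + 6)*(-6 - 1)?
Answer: -740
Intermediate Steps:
R = -28 (R = 4*(-7) = -28)
(g(0, R) + 27)*(-37) = (-7 + 27)*(-37) = 20*(-37) = -740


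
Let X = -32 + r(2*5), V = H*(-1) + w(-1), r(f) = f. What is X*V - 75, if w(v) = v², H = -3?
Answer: -163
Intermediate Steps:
V = 4 (V = -3*(-1) + (-1)² = 3 + 1 = 4)
X = -22 (X = -32 + 2*5 = -32 + 10 = -22)
X*V - 75 = -22*4 - 75 = -88 - 75 = -163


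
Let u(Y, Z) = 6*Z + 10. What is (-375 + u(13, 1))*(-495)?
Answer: 177705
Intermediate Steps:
u(Y, Z) = 10 + 6*Z
(-375 + u(13, 1))*(-495) = (-375 + (10 + 6*1))*(-495) = (-375 + (10 + 6))*(-495) = (-375 + 16)*(-495) = -359*(-495) = 177705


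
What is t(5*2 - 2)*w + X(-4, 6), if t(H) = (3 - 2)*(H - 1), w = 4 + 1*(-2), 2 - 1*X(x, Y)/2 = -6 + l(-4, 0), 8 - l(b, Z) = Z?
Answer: 14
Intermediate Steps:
l(b, Z) = 8 - Z
X(x, Y) = 0 (X(x, Y) = 4 - 2*(-6 + (8 - 1*0)) = 4 - 2*(-6 + (8 + 0)) = 4 - 2*(-6 + 8) = 4 - 2*2 = 4 - 4 = 0)
w = 2 (w = 4 - 2 = 2)
t(H) = -1 + H (t(H) = 1*(-1 + H) = -1 + H)
t(5*2 - 2)*w + X(-4, 6) = (-1 + (5*2 - 2))*2 + 0 = (-1 + (10 - 2))*2 + 0 = (-1 + 8)*2 + 0 = 7*2 + 0 = 14 + 0 = 14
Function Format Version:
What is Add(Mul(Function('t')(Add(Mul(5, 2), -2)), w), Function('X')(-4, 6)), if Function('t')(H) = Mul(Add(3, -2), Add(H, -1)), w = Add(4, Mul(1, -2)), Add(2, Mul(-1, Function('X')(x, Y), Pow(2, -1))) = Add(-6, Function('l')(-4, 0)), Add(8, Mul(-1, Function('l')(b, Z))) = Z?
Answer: 14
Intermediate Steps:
Function('l')(b, Z) = Add(8, Mul(-1, Z))
Function('X')(x, Y) = 0 (Function('X')(x, Y) = Add(4, Mul(-2, Add(-6, Add(8, Mul(-1, 0))))) = Add(4, Mul(-2, Add(-6, Add(8, 0)))) = Add(4, Mul(-2, Add(-6, 8))) = Add(4, Mul(-2, 2)) = Add(4, -4) = 0)
w = 2 (w = Add(4, -2) = 2)
Function('t')(H) = Add(-1, H) (Function('t')(H) = Mul(1, Add(-1, H)) = Add(-1, H))
Add(Mul(Function('t')(Add(Mul(5, 2), -2)), w), Function('X')(-4, 6)) = Add(Mul(Add(-1, Add(Mul(5, 2), -2)), 2), 0) = Add(Mul(Add(-1, Add(10, -2)), 2), 0) = Add(Mul(Add(-1, 8), 2), 0) = Add(Mul(7, 2), 0) = Add(14, 0) = 14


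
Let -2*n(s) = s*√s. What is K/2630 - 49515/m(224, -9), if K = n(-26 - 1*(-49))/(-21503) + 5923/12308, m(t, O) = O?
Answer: 534267527969/97110120 + 23*√23/113105780 ≈ 5501.7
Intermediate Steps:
n(s) = -s^(3/2)/2 (n(s) = -s*√s/2 = -s^(3/2)/2)
K = 5923/12308 + 23*√23/43006 (K = -(-26 - 1*(-49))^(3/2)/2/(-21503) + 5923/12308 = -(-26 + 49)^(3/2)/2*(-1/21503) + 5923*(1/12308) = -23*√23/2*(-1/21503) + 5923/12308 = 23*√23/43006 + 5923/12308 = 5923/12308 + 23*√23/43006 ≈ 0.48380)
K/2630 - 49515/m(224, -9) = (5923/12308 + 23*√23/43006)/2630 - 49515/(-9) = (5923/12308 + 23*√23/43006)*(1/2630) - 49515*(-⅑) = (5923/32370040 + 23*√23/113105780) + 16505/3 = 534267527969/97110120 + 23*√23/113105780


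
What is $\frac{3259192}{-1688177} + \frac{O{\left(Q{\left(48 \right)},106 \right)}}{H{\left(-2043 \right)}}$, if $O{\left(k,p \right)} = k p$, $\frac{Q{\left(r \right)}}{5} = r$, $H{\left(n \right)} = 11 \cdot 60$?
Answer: $\frac{29562432}{807389} \approx 36.615$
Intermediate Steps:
$H{\left(n \right)} = 660$
$Q{\left(r \right)} = 5 r$
$\frac{3259192}{-1688177} + \frac{O{\left(Q{\left(48 \right)},106 \right)}}{H{\left(-2043 \right)}} = \frac{3259192}{-1688177} + \frac{5 \cdot 48 \cdot 106}{660} = 3259192 \left(- \frac{1}{1688177}\right) + 240 \cdot 106 \cdot \frac{1}{660} = - \frac{141704}{73399} + 25440 \cdot \frac{1}{660} = - \frac{141704}{73399} + \frac{424}{11} = \frac{29562432}{807389}$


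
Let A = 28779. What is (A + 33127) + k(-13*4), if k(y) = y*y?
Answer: 64610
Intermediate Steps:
k(y) = y²
(A + 33127) + k(-13*4) = (28779 + 33127) + (-13*4)² = 61906 + (-52)² = 61906 + 2704 = 64610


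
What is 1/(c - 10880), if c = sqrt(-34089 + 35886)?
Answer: -10880/118372603 - sqrt(1797)/118372603 ≈ -9.2271e-5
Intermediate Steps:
c = sqrt(1797) ≈ 42.391
1/(c - 10880) = 1/(sqrt(1797) - 10880) = 1/(-10880 + sqrt(1797))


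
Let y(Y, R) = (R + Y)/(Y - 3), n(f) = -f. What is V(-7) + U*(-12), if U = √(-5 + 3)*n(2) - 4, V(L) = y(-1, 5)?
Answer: 47 + 24*I*√2 ≈ 47.0 + 33.941*I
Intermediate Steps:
y(Y, R) = (R + Y)/(-3 + Y)
V(L) = -1 (V(L) = (5 - 1)/(-3 - 1) = 4/(-4) = -¼*4 = -1)
U = -4 - 2*I*√2 (U = √(-5 + 3)*(-1*2) - 4 = √(-2)*(-2) - 4 = (I*√2)*(-2) - 4 = -2*I*√2 - 4 = -4 - 2*I*√2 ≈ -4.0 - 2.8284*I)
V(-7) + U*(-12) = -1 + (-4 - 2*I*√2)*(-12) = -1 + (48 + 24*I*√2) = 47 + 24*I*√2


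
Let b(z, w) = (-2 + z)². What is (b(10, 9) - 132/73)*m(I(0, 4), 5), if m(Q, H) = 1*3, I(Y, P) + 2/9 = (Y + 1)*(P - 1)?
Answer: 13620/73 ≈ 186.58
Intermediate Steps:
I(Y, P) = -2/9 + (1 + Y)*(-1 + P) (I(Y, P) = -2/9 + (Y + 1)*(P - 1) = -2/9 + (1 + Y)*(-1 + P))
m(Q, H) = 3
(b(10, 9) - 132/73)*m(I(0, 4), 5) = ((-2 + 10)² - 132/73)*3 = (8² - 132*1/73)*3 = (64 - 132/73)*3 = (4540/73)*3 = 13620/73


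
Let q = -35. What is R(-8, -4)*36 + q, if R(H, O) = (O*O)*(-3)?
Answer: -1763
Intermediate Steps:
R(H, O) = -3*O² (R(H, O) = O²*(-3) = -3*O²)
R(-8, -4)*36 + q = -3*(-4)²*36 - 35 = -3*16*36 - 35 = -48*36 - 35 = -1728 - 35 = -1763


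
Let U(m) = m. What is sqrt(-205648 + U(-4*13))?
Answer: 110*I*sqrt(17) ≈ 453.54*I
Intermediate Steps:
sqrt(-205648 + U(-4*13)) = sqrt(-205648 - 4*13) = sqrt(-205648 - 52) = sqrt(-205700) = 110*I*sqrt(17)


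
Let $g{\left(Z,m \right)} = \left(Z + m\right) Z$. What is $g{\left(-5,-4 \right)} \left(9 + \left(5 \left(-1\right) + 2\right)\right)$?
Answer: $270$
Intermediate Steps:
$g{\left(Z,m \right)} = Z \left(Z + m\right)$
$g{\left(-5,-4 \right)} \left(9 + \left(5 \left(-1\right) + 2\right)\right) = - 5 \left(-5 - 4\right) \left(9 + \left(5 \left(-1\right) + 2\right)\right) = \left(-5\right) \left(-9\right) \left(9 + \left(-5 + 2\right)\right) = 45 \left(9 - 3\right) = 45 \cdot 6 = 270$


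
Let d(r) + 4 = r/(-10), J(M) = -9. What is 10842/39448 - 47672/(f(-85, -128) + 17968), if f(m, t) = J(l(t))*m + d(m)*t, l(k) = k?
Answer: -841853431/358128668 ≈ -2.3507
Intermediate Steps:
d(r) = -4 - r/10 (d(r) = -4 + r/(-10) = -4 + r*(-⅒) = -4 - r/10)
f(m, t) = -9*m + t*(-4 - m/10) (f(m, t) = -9*m + (-4 - m/10)*t = -9*m + t*(-4 - m/10))
10842/39448 - 47672/(f(-85, -128) + 17968) = 10842/39448 - 47672/((-9*(-85) - ⅒*(-128)*(40 - 85)) + 17968) = 10842*(1/39448) - 47672/((765 - ⅒*(-128)*(-45)) + 17968) = 5421/19724 - 47672/((765 - 576) + 17968) = 5421/19724 - 47672/(189 + 17968) = 5421/19724 - 47672/18157 = -841853431/358128668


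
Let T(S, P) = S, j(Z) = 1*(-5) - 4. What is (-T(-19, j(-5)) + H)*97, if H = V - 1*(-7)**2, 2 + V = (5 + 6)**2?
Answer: 8633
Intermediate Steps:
V = 119 (V = -2 + (5 + 6)**2 = -2 + 11**2 = -2 + 121 = 119)
H = 70 (H = 119 - 1*(-7)**2 = 119 - 1*49 = 119 - 49 = 70)
j(Z) = -9 (j(Z) = -5 - 4 = -9)
(-T(-19, j(-5)) + H)*97 = (-1*(-19) + 70)*97 = (19 + 70)*97 = 89*97 = 8633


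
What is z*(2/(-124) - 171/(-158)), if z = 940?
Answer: 2454340/2449 ≈ 1002.2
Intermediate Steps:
z*(2/(-124) - 171/(-158)) = 940*(2/(-124) - 171/(-158)) = 940*(2*(-1/124) - 171*(-1/158)) = 940*(-1/62 + 171/158) = 940*(2611/2449) = 2454340/2449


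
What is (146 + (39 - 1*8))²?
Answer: 31329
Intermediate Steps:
(146 + (39 - 1*8))² = (146 + (39 - 8))² = (146 + 31)² = 177² = 31329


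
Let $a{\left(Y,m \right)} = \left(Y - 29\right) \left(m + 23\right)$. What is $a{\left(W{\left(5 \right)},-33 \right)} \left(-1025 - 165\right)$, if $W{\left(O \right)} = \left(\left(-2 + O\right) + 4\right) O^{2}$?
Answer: $1737400$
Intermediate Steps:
$W{\left(O \right)} = O^{2} \left(2 + O\right)$ ($W{\left(O \right)} = \left(2 + O\right) O^{2} = O^{2} \left(2 + O\right)$)
$a{\left(Y,m \right)} = \left(-29 + Y\right) \left(23 + m\right)$
$a{\left(W{\left(5 \right)},-33 \right)} \left(-1025 - 165\right) = \left(-667 - -957 + 23 \cdot 5^{2} \left(2 + 5\right) + 5^{2} \left(2 + 5\right) \left(-33\right)\right) \left(-1025 - 165\right) = \left(-667 + 957 + 23 \cdot 25 \cdot 7 + 25 \cdot 7 \left(-33\right)\right) \left(-1190\right) = \left(-667 + 957 + 23 \cdot 175 + 175 \left(-33\right)\right) \left(-1190\right) = \left(-667 + 957 + 4025 - 5775\right) \left(-1190\right) = \left(-1460\right) \left(-1190\right) = 1737400$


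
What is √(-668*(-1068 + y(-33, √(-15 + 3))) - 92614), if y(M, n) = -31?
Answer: √641518 ≈ 800.95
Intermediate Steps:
√(-668*(-1068 + y(-33, √(-15 + 3))) - 92614) = √(-668*(-1068 - 31) - 92614) = √(-668*(-1099) - 92614) = √(734132 - 92614) = √641518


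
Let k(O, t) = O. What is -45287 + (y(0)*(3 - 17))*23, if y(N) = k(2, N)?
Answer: -45931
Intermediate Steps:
y(N) = 2
-45287 + (y(0)*(3 - 17))*23 = -45287 + (2*(3 - 17))*23 = -45287 + (2*(-14))*23 = -45287 - 28*23 = -45287 - 644 = -45931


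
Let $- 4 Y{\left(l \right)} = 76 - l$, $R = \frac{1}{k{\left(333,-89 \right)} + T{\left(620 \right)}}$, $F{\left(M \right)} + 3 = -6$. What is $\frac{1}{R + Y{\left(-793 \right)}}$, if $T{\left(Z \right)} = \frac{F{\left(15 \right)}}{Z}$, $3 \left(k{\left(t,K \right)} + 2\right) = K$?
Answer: $- \frac{235708}{51215003} \approx -0.0046023$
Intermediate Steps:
$F{\left(M \right)} = -9$ ($F{\left(M \right)} = -3 - 6 = -9$)
$k{\left(t,K \right)} = -2 + \frac{K}{3}$
$T{\left(Z \right)} = - \frac{9}{Z}$
$R = - \frac{1860}{58927}$ ($R = \frac{1}{\left(-2 + \frac{1}{3} \left(-89\right)\right) - \frac{9}{620}} = \frac{1}{\left(-2 - \frac{89}{3}\right) - \frac{9}{620}} = \frac{1}{- \frac{95}{3} - \frac{9}{620}} = \frac{1}{- \frac{58927}{1860}} = - \frac{1860}{58927} \approx -0.031564$)
$Y{\left(l \right)} = -19 + \frac{l}{4}$ ($Y{\left(l \right)} = - \frac{76 - l}{4} = -19 + \frac{l}{4}$)
$\frac{1}{R + Y{\left(-793 \right)}} = \frac{1}{- \frac{1860}{58927} + \left(-19 + \frac{1}{4} \left(-793\right)\right)} = \frac{1}{- \frac{1860}{58927} - \frac{869}{4}} = \frac{1}{- \frac{51215003}{235708}} = - \frac{235708}{51215003}$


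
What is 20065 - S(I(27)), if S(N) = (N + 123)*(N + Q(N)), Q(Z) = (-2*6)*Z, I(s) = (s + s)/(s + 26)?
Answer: 60266947/2809 ≈ 21455.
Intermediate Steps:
I(s) = 2*s/(26 + s) (I(s) = (2*s)/(26 + s) = 2*s/(26 + s))
Q(Z) = -12*Z
S(N) = -11*N*(123 + N) (S(N) = (N + 123)*(N - 12*N) = (123 + N)*(-11*N) = -11*N*(123 + N))
20065 - S(I(27)) = 20065 - 11*2*27/(26 + 27)*(-123 - 2*27/(26 + 27)) = 20065 - 11*2*27/53*(-123 - 2*27/53) = 20065 - 11*2*27*(1/53)*(-123 - 2*27/53) = 20065 - 11*54*(-123 - 1*54/53)/53 = 20065 - 11*54*(-123 - 54/53)/53 = 20065 - 11*54*(-6573)/(53*53) = 20065 - 1*(-3904362/2809) = 20065 + 3904362/2809 = 60266947/2809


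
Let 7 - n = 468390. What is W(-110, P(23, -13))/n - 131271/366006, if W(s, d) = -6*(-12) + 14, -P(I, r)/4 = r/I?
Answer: -20505527103/57143662766 ≈ -0.35884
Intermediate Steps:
P(I, r) = -4*r/I
W(s, d) = 86 (W(s, d) = 72 + 14 = 86)
n = -468383 (n = 7 - 1*468390 = 7 - 468390 = -468383)
W(-110, P(23, -13))/n - 131271/366006 = 86/(-468383) - 131271/366006 = 86*(-1/468383) - 131271*1/366006 = -86/468383 - 43757/122002 = -20505527103/57143662766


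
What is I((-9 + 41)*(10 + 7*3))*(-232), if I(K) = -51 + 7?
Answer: 10208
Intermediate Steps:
I(K) = -44
I((-9 + 41)*(10 + 7*3))*(-232) = -44*(-232) = 10208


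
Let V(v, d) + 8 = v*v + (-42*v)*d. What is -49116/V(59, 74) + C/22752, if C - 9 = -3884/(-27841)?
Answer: 31157737866359/113954940478368 ≈ 0.27342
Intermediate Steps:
V(v, d) = -8 + v**2 - 42*d*v (V(v, d) = -8 + (v*v + (-42*v)*d) = -8 + (v**2 - 42*d*v) = -8 + v**2 - 42*d*v)
C = 254453/27841 (C = 9 - 3884/(-27841) = 9 - 3884*(-1/27841) = 9 + 3884/27841 = 254453/27841 ≈ 9.1395)
-49116/V(59, 74) + C/22752 = -49116/(-8 + 59**2 - 42*74*59) + (254453/27841)/22752 = -49116/(-8 + 3481 - 183372) + (254453/27841)*(1/22752) = -49116/(-179899) + 254453/633438432 = -49116*(-1/179899) + 254453/633438432 = 49116/179899 + 254453/633438432 = 31157737866359/113954940478368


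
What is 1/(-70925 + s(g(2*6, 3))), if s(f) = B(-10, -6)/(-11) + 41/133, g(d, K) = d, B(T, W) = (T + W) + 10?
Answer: -1463/103762026 ≈ -1.4100e-5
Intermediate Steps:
B(T, W) = 10 + T + W
s(f) = 1249/1463 (s(f) = (10 - 10 - 6)/(-11) + 41/133 = -6*(-1/11) + 41*(1/133) = 6/11 + 41/133 = 1249/1463)
1/(-70925 + s(g(2*6, 3))) = 1/(-70925 + 1249/1463) = 1/(-103762026/1463) = -1463/103762026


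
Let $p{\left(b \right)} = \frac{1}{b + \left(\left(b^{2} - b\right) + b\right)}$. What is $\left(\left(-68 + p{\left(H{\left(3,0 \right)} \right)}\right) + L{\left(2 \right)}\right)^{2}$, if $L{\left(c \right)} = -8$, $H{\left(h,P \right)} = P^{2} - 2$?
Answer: $\frac{22801}{4} \approx 5700.3$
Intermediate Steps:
$H{\left(h,P \right)} = -2 + P^{2}$
$p{\left(b \right)} = \frac{1}{b + b^{2}}$
$\left(\left(-68 + p{\left(H{\left(3,0 \right)} \right)}\right) + L{\left(2 \right)}\right)^{2} = \left(\left(-68 + \frac{1}{\left(-2 + 0^{2}\right) \left(1 - \left(2 - 0^{2}\right)\right)}\right) - 8\right)^{2} = \left(\left(-68 + \frac{1}{\left(-2 + 0\right) \left(1 + \left(-2 + 0\right)\right)}\right) - 8\right)^{2} = \left(\left(-68 + \frac{1}{\left(-2\right) \left(1 - 2\right)}\right) - 8\right)^{2} = \left(\left(-68 - \frac{1}{2 \left(-1\right)}\right) - 8\right)^{2} = \left(\left(-68 - - \frac{1}{2}\right) - 8\right)^{2} = \left(\left(-68 + \frac{1}{2}\right) - 8\right)^{2} = \left(- \frac{135}{2} - 8\right)^{2} = \left(- \frac{151}{2}\right)^{2} = \frac{22801}{4}$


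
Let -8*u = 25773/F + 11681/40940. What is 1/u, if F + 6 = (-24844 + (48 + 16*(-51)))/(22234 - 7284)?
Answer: 4720873280/1971636876191 ≈ 0.0023944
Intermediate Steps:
F = -57656/7475 (F = -6 + (-24844 + (48 + 16*(-51)))/(22234 - 7284) = -6 + (-24844 + (48 - 816))/14950 = -6 + (-24844 - 768)*(1/14950) = -6 - 25612*1/14950 = -6 - 12806/7475 = -57656/7475 ≈ -7.7132)
u = 1971636876191/4720873280 (u = -(25773/(-57656/7475) + 11681/40940)/8 = -(25773*(-7475/57656) + 11681*(1/40940))/8 = -(-192653175/57656 + 11681/40940)/8 = -⅛*(-1971636876191/590109160) = 1971636876191/4720873280 ≈ 417.64)
1/u = 1/(1971636876191/4720873280) = 4720873280/1971636876191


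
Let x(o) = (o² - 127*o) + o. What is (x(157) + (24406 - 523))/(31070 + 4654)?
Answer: 14375/17862 ≈ 0.80478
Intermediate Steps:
x(o) = o² - 126*o
(x(157) + (24406 - 523))/(31070 + 4654) = (157*(-126 + 157) + (24406 - 523))/(31070 + 4654) = (157*31 + 23883)/35724 = (4867 + 23883)*(1/35724) = 28750*(1/35724) = 14375/17862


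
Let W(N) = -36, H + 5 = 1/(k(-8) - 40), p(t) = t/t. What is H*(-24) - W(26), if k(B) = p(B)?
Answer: 2036/13 ≈ 156.62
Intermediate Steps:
p(t) = 1
k(B) = 1
H = -196/39 (H = -5 + 1/(1 - 40) = -5 + 1/(-39) = -5 - 1/39 = -196/39 ≈ -5.0256)
H*(-24) - W(26) = -196/39*(-24) - 1*(-36) = 1568/13 + 36 = 2036/13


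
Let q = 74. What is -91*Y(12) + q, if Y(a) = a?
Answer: -1018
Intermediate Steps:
-91*Y(12) + q = -91*12 + 74 = -1092 + 74 = -1018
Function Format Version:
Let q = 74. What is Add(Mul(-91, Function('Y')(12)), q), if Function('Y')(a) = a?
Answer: -1018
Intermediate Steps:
Add(Mul(-91, Function('Y')(12)), q) = Add(Mul(-91, 12), 74) = Add(-1092, 74) = -1018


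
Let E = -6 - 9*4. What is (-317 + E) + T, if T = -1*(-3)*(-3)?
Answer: -368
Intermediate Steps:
T = -9 (T = 3*(-3) = -9)
E = -42 (E = -6 - 36 = -42)
(-317 + E) + T = (-317 - 42) - 9 = -359 - 9 = -368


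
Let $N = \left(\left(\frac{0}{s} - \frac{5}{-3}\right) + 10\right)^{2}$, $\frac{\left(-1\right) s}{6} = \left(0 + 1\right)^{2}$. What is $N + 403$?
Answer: $\frac{4852}{9} \approx 539.11$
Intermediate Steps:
$s = -6$ ($s = - 6 \left(0 + 1\right)^{2} = - 6 \cdot 1^{2} = \left(-6\right) 1 = -6$)
$N = \frac{1225}{9}$ ($N = \left(\left(\frac{0}{-6} - \frac{5}{-3}\right) + 10\right)^{2} = \left(\left(0 \left(- \frac{1}{6}\right) - - \frac{5}{3}\right) + 10\right)^{2} = \left(\left(0 + \frac{5}{3}\right) + 10\right)^{2} = \left(\frac{5}{3} + 10\right)^{2} = \left(\frac{35}{3}\right)^{2} = \frac{1225}{9} \approx 136.11$)
$N + 403 = \frac{1225}{9} + 403 = \frac{4852}{9}$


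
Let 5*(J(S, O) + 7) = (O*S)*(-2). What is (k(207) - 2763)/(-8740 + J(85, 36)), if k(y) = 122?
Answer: 2641/9971 ≈ 0.26487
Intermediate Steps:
J(S, O) = -7 - 2*O*S/5 (J(S, O) = -7 + ((O*S)*(-2))/5 = -7 + (-2*O*S)/5 = -7 - 2*O*S/5)
(k(207) - 2763)/(-8740 + J(85, 36)) = (122 - 2763)/(-8740 + (-7 - ⅖*36*85)) = -2641/(-8740 + (-7 - 1224)) = -2641/(-8740 - 1231) = -2641/(-9971) = -2641*(-1/9971) = 2641/9971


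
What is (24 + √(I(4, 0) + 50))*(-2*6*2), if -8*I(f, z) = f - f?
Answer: -576 - 120*√2 ≈ -745.71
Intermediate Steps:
I(f, z) = 0 (I(f, z) = -(f - f)/8 = -⅛*0 = 0)
(24 + √(I(4, 0) + 50))*(-2*6*2) = (24 + √(0 + 50))*(-2*6*2) = (24 + √50)*(-12*2) = (24 + 5*√2)*(-24) = -576 - 120*√2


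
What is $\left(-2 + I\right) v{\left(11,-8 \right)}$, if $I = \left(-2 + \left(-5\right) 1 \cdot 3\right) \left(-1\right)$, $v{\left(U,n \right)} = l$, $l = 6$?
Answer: $90$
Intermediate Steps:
$v{\left(U,n \right)} = 6$
$I = 17$ ($I = \left(-2 - 15\right) \left(-1\right) = \left(-17\right) \left(-1\right) = 17$)
$\left(-2 + I\right) v{\left(11,-8 \right)} = \left(-2 + 17\right) 6 = 15 \cdot 6 = 90$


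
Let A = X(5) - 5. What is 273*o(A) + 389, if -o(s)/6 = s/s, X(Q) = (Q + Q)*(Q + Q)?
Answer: -1249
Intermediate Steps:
X(Q) = 4*Q² (X(Q) = (2*Q)*(2*Q) = 4*Q²)
A = 95 (A = 4*5² - 5 = 4*25 - 5 = 100 - 5 = 95)
o(s) = -6 (o(s) = -6*s/s = -6*1 = -6)
273*o(A) + 389 = 273*(-6) + 389 = -1638 + 389 = -1249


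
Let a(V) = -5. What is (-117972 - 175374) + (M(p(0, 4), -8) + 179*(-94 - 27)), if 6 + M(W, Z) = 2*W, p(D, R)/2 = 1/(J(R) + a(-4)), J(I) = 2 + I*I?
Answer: -4095139/13 ≈ -3.1501e+5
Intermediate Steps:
J(I) = 2 + I**2
p(D, R) = 2/(-3 + R**2) (p(D, R) = 2/((2 + R**2) - 5) = 2/(-3 + R**2))
M(W, Z) = -6 + 2*W
(-117972 - 175374) + (M(p(0, 4), -8) + 179*(-94 - 27)) = (-117972 - 175374) + ((-6 + 2*(2/(-3 + 4**2))) + 179*(-94 - 27)) = -293346 + ((-6 + 2*(2/(-3 + 16))) + 179*(-121)) = -293346 + ((-6 + 2*(2/13)) - 21659) = -293346 + ((-6 + 4/13) - 21659) = -293346 + (-74/13 - 21659) = -293346 - 281641/13 = -4095139/13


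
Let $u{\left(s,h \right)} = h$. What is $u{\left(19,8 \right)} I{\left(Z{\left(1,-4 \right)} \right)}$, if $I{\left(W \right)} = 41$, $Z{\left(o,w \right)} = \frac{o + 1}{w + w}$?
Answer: $328$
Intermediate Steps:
$Z{\left(o,w \right)} = \frac{1 + o}{2 w}$
$u{\left(19,8 \right)} I{\left(Z{\left(1,-4 \right)} \right)} = 8 \cdot 41 = 328$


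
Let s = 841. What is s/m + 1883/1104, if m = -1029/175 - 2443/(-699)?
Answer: -8073214363/23006256 ≈ -350.91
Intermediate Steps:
m = -41678/17475 (m = -1029*1/175 - 2443*(-1/699) = -147/25 + 2443/699 = -41678/17475 ≈ -2.3850)
s/m + 1883/1104 = 841/(-41678/17475) + 1883/1104 = 841*(-17475/41678) + 1883*(1/1104) = -14696475/41678 + 1883/1104 = -8073214363/23006256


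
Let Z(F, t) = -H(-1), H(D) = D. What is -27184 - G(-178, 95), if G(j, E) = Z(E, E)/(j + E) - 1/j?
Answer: -401616321/14774 ≈ -27184.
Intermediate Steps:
Z(F, t) = 1 (Z(F, t) = -1*(-1) = 1)
G(j, E) = 1/(E + j) - 1/j (G(j, E) = 1/(j + E) - 1/j = 1/(E + j) - 1/j)
-27184 - G(-178, 95) = -27184 - (-1)*95/((-178)*(95 - 178)) = -27184 - (-1)*95*(-1)/(178*(-83)) = -27184 - (-1)*95*(-1)*(-1)/(178*83) = -27184 - 1*(-95/14774) = -27184 + 95/14774 = -401616321/14774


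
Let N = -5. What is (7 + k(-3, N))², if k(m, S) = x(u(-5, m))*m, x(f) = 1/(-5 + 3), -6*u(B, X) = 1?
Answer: 289/4 ≈ 72.250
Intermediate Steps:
u(B, X) = -⅙ (u(B, X) = -⅙*1 = -⅙)
x(f) = -½ (x(f) = 1/(-2) = -½)
k(m, S) = -m/2
(7 + k(-3, N))² = (7 - ½*(-3))² = (7 + 3/2)² = (17/2)² = 289/4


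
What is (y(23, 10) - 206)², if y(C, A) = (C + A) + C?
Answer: 22500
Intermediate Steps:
y(C, A) = A + 2*C (y(C, A) = (A + C) + C = A + 2*C)
(y(23, 10) - 206)² = ((10 + 2*23) - 206)² = ((10 + 46) - 206)² = (56 - 206)² = (-150)² = 22500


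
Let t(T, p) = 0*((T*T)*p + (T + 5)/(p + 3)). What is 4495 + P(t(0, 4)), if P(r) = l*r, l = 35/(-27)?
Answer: 4495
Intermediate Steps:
t(T, p) = 0 (t(T, p) = 0*(T²*p + (5 + T)/(3 + p)) = 0*(p*T² + (5 + T)/(3 + p)) = 0)
l = -35/27 (l = 35*(-1/27) = -35/27 ≈ -1.2963)
P(r) = -35*r/27
4495 + P(t(0, 4)) = 4495 - 35/27*0 = 4495 + 0 = 4495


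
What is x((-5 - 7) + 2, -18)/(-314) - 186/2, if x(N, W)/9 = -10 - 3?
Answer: -29085/314 ≈ -92.627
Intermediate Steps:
x(N, W) = -117 (x(N, W) = 9*(-10 - 3) = 9*(-13) = -117)
x((-5 - 7) + 2, -18)/(-314) - 186/2 = -117/(-314) - 186/2 = -117*(-1/314) - 186*½ = 117/314 - 93 = -29085/314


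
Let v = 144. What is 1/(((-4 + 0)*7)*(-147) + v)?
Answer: 1/4260 ≈ 0.00023474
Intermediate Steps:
1/(((-4 + 0)*7)*(-147) + v) = 1/(((-4 + 0)*7)*(-147) + 144) = 1/(-4*7*(-147) + 144) = 1/(-28*(-147) + 144) = 1/(4116 + 144) = 1/4260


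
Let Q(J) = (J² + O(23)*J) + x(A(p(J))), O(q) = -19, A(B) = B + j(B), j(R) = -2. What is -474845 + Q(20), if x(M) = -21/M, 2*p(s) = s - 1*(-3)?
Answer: -9021717/19 ≈ -4.7483e+5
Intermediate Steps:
p(s) = 3/2 + s/2 (p(s) = (s - 1*(-3))/2 = (s + 3)/2 = (3 + s)/2 = 3/2 + s/2)
A(B) = -2 + B (A(B) = B - 2 = -2 + B)
Q(J) = J² - 21/(-½ + J/2) - 19*J (Q(J) = (J² - 19*J) - 21/(-2 + (3/2 + J/2)) = (J² - 19*J) - 21/(-½ + J/2) = J² - 21/(-½ + J/2) - 19*J)
-474845 + Q(20) = -474845 + (-42 + 20*(-1 + 20)*(-19 + 20))/(-1 + 20) = -474845 + (-42 + 20*19*1)/19 = -474845 + (-42 + 380)/19 = -474845 + (1/19)*338 = -474845 + 338/19 = -9021717/19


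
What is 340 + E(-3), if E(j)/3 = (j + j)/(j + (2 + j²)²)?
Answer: 20051/59 ≈ 339.85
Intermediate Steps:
E(j) = 6*j/(j + (2 + j²)²) (E(j) = 3*((j + j)/(j + (2 + j²)²)) = 3*((2*j)/(j + (2 + j²)²)) = 3*(2*j/(j + (2 + j²)²)) = 6*j/(j + (2 + j²)²))
340 + E(-3) = 340 + 6*(-3)/(-3 + (2 + (-3)²)²) = 340 + 6*(-3)/(-3 + (2 + 9)²) = 340 + 6*(-3)/(-3 + 11²) = 340 + 6*(-3)/(-3 + 121) = 340 + 6*(-3)/118 = 340 + 6*(-3)*(1/118) = 340 - 9/59 = 20051/59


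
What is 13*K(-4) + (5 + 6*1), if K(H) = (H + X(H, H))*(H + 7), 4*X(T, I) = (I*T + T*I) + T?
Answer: 128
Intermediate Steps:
X(T, I) = T/4 + I*T/2 (X(T, I) = ((I*T + T*I) + T)/4 = ((I*T + I*T) + T)/4 = (2*I*T + T)/4 = (T + 2*I*T)/4 = T/4 + I*T/2)
K(H) = (7 + H)*(H + H*(1 + 2*H)/4) (K(H) = (H + H*(1 + 2*H)/4)*(H + 7) = (H + H*(1 + 2*H)/4)*(7 + H) = (7 + H)*(H + H*(1 + 2*H)/4))
13*K(-4) + (5 + 6*1) = 13*((1/4)*(-4)*(35 + 2*(-4)**2 + 19*(-4))) + (5 + 6*1) = 13*((1/4)*(-4)*(35 + 2*16 - 76)) + (5 + 6) = 13*((1/4)*(-4)*(35 + 32 - 76)) + 11 = 13*((1/4)*(-4)*(-9)) + 11 = 13*9 + 11 = 117 + 11 = 128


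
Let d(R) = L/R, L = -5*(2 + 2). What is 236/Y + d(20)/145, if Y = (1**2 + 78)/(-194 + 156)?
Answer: -1300439/11455 ≈ -113.53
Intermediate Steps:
Y = -79/38 (Y = (1 + 78)/(-38) = 79*(-1/38) = -79/38 ≈ -2.0789)
L = -20 (L = -5*4 = -20)
d(R) = -20/R
236/Y + d(20)/145 = 236/(-79/38) - 20/20/145 = 236*(-38/79) - 20*1/20*(1/145) = -8968/79 - 1*1/145 = -8968/79 - 1/145 = -1300439/11455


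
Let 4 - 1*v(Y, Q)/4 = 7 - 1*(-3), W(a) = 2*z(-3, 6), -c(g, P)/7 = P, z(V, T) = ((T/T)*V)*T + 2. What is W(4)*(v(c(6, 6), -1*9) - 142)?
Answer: 5312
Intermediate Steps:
z(V, T) = 2 + T*V (z(V, T) = (1*V)*T + 2 = V*T + 2 = T*V + 2 = 2 + T*V)
c(g, P) = -7*P
W(a) = -32 (W(a) = 2*(2 + 6*(-3)) = 2*(2 - 18) = 2*(-16) = -32)
v(Y, Q) = -24 (v(Y, Q) = 16 - 4*(7 - 1*(-3)) = 16 - 4*(7 + 3) = 16 - 4*10 = 16 - 40 = -24)
W(4)*(v(c(6, 6), -1*9) - 142) = -32*(-24 - 142) = -32*(-166) = 5312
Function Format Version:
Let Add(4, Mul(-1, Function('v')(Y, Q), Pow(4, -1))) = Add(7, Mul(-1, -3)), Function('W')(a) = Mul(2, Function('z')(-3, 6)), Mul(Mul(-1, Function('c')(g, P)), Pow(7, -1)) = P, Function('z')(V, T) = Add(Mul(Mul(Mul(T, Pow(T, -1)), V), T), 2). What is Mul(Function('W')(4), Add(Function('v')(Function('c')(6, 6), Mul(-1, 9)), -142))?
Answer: 5312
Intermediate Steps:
Function('z')(V, T) = Add(2, Mul(T, V)) (Function('z')(V, T) = Add(Mul(Mul(1, V), T), 2) = Add(Mul(V, T), 2) = Add(Mul(T, V), 2) = Add(2, Mul(T, V)))
Function('c')(g, P) = Mul(-7, P)
Function('W')(a) = -32 (Function('W')(a) = Mul(2, Add(2, Mul(6, -3))) = Mul(2, Add(2, -18)) = Mul(2, -16) = -32)
Function('v')(Y, Q) = -24 (Function('v')(Y, Q) = Add(16, Mul(-4, Add(7, Mul(-1, -3)))) = Add(16, Mul(-4, Add(7, 3))) = Add(16, Mul(-4, 10)) = Add(16, -40) = -24)
Mul(Function('W')(4), Add(Function('v')(Function('c')(6, 6), Mul(-1, 9)), -142)) = Mul(-32, Add(-24, -142)) = Mul(-32, -166) = 5312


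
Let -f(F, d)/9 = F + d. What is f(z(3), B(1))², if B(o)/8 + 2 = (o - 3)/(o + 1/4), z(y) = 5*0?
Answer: 1679616/25 ≈ 67185.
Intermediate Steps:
z(y) = 0
B(o) = -16 + 8*(-3 + o)/(¼ + o) (B(o) = -16 + 8*((o - 3)/(o + 1/4)) = -16 + 8*((-3 + o)/(o + ¼)) = -16 + 8*((-3 + o)/(¼ + o)) = -16 + 8*(-3 + o)/(¼ + o))
f(F, d) = -9*F - 9*d (f(F, d) = -9*(F + d) = -9*F - 9*d)
f(z(3), B(1))² = (-9*0 - 144*(-7 - 2*1)/(1 + 4*1))² = (0 - 144*(-7 - 2)/(1 + 4))² = (0 - 144*(-9)/5)² = (0 - 9*(-144/5))² = (0 + 1296/5)² = (1296/5)² = 1679616/25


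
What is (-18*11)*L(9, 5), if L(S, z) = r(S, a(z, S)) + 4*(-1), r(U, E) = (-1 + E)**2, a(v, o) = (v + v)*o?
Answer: -1567566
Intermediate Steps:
a(v, o) = 2*o*v (a(v, o) = (2*v)*o = 2*o*v)
L(S, z) = -4 + (-1 + 2*S*z)**2 (L(S, z) = (-1 + 2*S*z)**2 + 4*(-1) = (-1 + 2*S*z)**2 - 4 = -4 + (-1 + 2*S*z)**2)
(-18*11)*L(9, 5) = (-18*11)*(-4 + (-1 + 2*9*5)**2) = -198*(-4 + (-1 + 90)**2) = -198*(-4 + 89**2) = -198*(-4 + 7921) = -198*7917 = -1567566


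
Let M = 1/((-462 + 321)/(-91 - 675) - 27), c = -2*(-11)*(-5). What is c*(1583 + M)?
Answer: -3576720070/20541 ≈ -1.7413e+5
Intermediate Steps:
c = -110 (c = 22*(-5) = -110)
M = -766/20541 (M = 1/(-141/(-766) - 27) = 1/(-141*(-1/766) - 27) = 1/(141/766 - 27) = 1/(-20541/766) = -766/20541 ≈ -0.037291)
c*(1583 + M) = -110*(1583 - 766/20541) = -110*32515637/20541 = -3576720070/20541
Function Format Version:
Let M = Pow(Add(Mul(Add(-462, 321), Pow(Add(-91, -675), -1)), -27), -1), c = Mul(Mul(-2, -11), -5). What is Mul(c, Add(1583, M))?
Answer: Rational(-3576720070, 20541) ≈ -1.7413e+5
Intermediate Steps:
c = -110 (c = Mul(22, -5) = -110)
M = Rational(-766, 20541) (M = Pow(Add(Mul(-141, Pow(-766, -1)), -27), -1) = Pow(Add(Mul(-141, Rational(-1, 766)), -27), -1) = Pow(Add(Rational(141, 766), -27), -1) = Pow(Rational(-20541, 766), -1) = Rational(-766, 20541) ≈ -0.037291)
Mul(c, Add(1583, M)) = Mul(-110, Add(1583, Rational(-766, 20541))) = Mul(-110, Rational(32515637, 20541)) = Rational(-3576720070, 20541)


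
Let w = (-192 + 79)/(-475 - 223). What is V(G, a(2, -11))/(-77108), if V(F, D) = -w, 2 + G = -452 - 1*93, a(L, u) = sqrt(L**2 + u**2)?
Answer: 113/53821384 ≈ 2.0995e-6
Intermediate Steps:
w = 113/698 (w = -113/(-698) = -113*(-1/698) = 113/698 ≈ 0.16189)
G = -547 (G = -2 + (-452 - 1*93) = -2 + (-452 - 93) = -2 - 545 = -547)
V(F, D) = -113/698 (V(F, D) = -1*113/698 = -113/698)
V(G, a(2, -11))/(-77108) = -113/698/(-77108) = -113/698*(-1/77108) = 113/53821384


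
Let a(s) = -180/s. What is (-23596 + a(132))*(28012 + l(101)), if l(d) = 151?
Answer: -7310298073/11 ≈ -6.6457e+8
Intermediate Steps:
(-23596 + a(132))*(28012 + l(101)) = (-23596 - 180/132)*(28012 + 151) = (-23596 - 180*1/132)*28163 = (-23596 - 15/11)*28163 = -259571/11*28163 = -7310298073/11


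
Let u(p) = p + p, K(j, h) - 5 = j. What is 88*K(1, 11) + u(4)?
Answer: 536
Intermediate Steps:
K(j, h) = 5 + j
u(p) = 2*p
88*K(1, 11) + u(4) = 88*(5 + 1) + 2*4 = 88*6 + 8 = 528 + 8 = 536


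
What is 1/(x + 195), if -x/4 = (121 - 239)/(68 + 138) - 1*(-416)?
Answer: -103/151071 ≈ -0.00068180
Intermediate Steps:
x = -171156/103 (x = -4*((121 - 239)/(68 + 138) - 1*(-416)) = -4*(-118/206 + 416) = -4*(-118*1/206 + 416) = -4*(-59/103 + 416) = -4*42789/103 = -171156/103 ≈ -1661.7)
1/(x + 195) = 1/(-171156/103 + 195) = 1/(-151071/103) = -103/151071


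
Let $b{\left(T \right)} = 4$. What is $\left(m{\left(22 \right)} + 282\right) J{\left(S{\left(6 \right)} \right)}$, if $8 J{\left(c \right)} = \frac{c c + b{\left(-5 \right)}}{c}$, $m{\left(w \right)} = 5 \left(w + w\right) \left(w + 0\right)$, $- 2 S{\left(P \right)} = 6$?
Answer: $- \frac{33293}{12} \approx -2774.4$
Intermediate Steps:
$S{\left(P \right)} = -3$ ($S{\left(P \right)} = \left(- \frac{1}{2}\right) 6 = -3$)
$m{\left(w \right)} = 10 w^{2}$ ($m{\left(w \right)} = 5 \cdot 2 w w = 5 \cdot 2 w^{2} = 10 w^{2}$)
$J{\left(c \right)} = \frac{4 + c^{2}}{8 c}$ ($J{\left(c \right)} = \frac{\left(c c + 4\right) \frac{1}{c}}{8} = \frac{\left(c^{2} + 4\right) \frac{1}{c}}{8} = \frac{\left(4 + c^{2}\right) \frac{1}{c}}{8} = \frac{\frac{1}{c} \left(4 + c^{2}\right)}{8} = \frac{4 + c^{2}}{8 c}$)
$\left(m{\left(22 \right)} + 282\right) J{\left(S{\left(6 \right)} \right)} = \left(10 \cdot 22^{2} + 282\right) \frac{4 + \left(-3\right)^{2}}{8 \left(-3\right)} = \left(10 \cdot 484 + 282\right) \frac{1}{8} \left(- \frac{1}{3}\right) \left(4 + 9\right) = \left(4840 + 282\right) \frac{1}{8} \left(- \frac{1}{3}\right) 13 = 5122 \left(- \frac{13}{24}\right) = - \frac{33293}{12}$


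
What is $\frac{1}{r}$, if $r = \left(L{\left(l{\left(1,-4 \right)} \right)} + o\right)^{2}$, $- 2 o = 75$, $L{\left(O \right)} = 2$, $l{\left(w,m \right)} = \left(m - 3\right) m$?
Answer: $\frac{4}{5041} \approx 0.00079349$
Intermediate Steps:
$l{\left(w,m \right)} = m \left(-3 + m\right)$ ($l{\left(w,m \right)} = \left(-3 + m\right) m = m \left(-3 + m\right)$)
$o = - \frac{75}{2}$ ($o = \left(- \frac{1}{2}\right) 75 = - \frac{75}{2} \approx -37.5$)
$r = \frac{5041}{4}$ ($r = \left(2 - \frac{75}{2}\right)^{2} = \left(- \frac{71}{2}\right)^{2} = \frac{5041}{4} \approx 1260.3$)
$\frac{1}{r} = \frac{1}{\frac{5041}{4}} = \frac{4}{5041}$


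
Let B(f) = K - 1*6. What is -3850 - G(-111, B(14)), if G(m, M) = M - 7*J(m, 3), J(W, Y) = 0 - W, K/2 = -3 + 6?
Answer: -3073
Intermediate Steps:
K = 6 (K = 2*(-3 + 6) = 2*3 = 6)
J(W, Y) = -W
B(f) = 0 (B(f) = 6 - 1*6 = 6 - 6 = 0)
G(m, M) = M + 7*m (G(m, M) = M - (-7)*m = M + 7*m)
-3850 - G(-111, B(14)) = -3850 - (0 + 7*(-111)) = -3850 - (0 - 777) = -3850 - 1*(-777) = -3850 + 777 = -3073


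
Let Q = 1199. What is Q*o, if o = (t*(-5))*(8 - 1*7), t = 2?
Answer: -11990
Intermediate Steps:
o = -10 (o = (2*(-5))*(8 - 1*7) = -10*(8 - 7) = -10*1 = -10)
Q*o = 1199*(-10) = -11990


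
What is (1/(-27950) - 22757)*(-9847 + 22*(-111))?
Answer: 7816518617639/27950 ≈ 2.7966e+8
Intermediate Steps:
(1/(-27950) - 22757)*(-9847 + 22*(-111)) = (-1/27950 - 22757)*(-9847 - 2442) = -636058151/27950*(-12289) = 7816518617639/27950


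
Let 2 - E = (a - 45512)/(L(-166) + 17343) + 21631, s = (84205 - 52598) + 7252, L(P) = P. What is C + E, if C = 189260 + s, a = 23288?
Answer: 3546900954/17177 ≈ 2.0649e+5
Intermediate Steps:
s = 38859 (s = 31607 + 7252 = 38859)
E = -371499109/17177 (E = 2 - ((23288 - 45512)/(-166 + 17343) + 21631) = 2 - (-22224/17177 + 21631) = 2 - 1*371533463/17177 = 2 - 371533463/17177 = -371499109/17177 ≈ -21628.)
C = 228119 (C = 189260 + 38859 = 228119)
C + E = 228119 - 371499109/17177 = 3546900954/17177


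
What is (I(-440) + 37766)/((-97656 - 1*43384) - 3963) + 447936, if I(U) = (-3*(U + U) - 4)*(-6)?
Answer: 64952041858/145003 ≈ 4.4794e+5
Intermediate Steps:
I(U) = 24 + 36*U (I(U) = (-6*U - 4)*(-6) = (-4 - 6*U)*(-6) = 24 + 36*U)
(I(-440) + 37766)/((-97656 - 1*43384) - 3963) + 447936 = ((24 + 36*(-440)) + 37766)/((-97656 - 1*43384) - 3963) + 447936 = ((24 - 15840) + 37766)/((-97656 - 43384) - 3963) + 447936 = (-15816 + 37766)/(-141040 - 3963) + 447936 = 21950/(-145003) + 447936 = 21950*(-1/145003) + 447936 = -21950/145003 + 447936 = 64952041858/145003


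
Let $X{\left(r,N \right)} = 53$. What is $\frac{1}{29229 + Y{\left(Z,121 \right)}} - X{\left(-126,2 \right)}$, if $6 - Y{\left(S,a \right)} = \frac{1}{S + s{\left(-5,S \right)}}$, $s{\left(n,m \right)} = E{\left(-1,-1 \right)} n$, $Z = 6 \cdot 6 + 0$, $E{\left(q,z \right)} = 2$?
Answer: $- \frac{40285751}{760109} \approx -53.0$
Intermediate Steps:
$Z = 36$ ($Z = 36 + 0 = 36$)
$s{\left(n,m \right)} = 2 n$
$Y{\left(S,a \right)} = 6 - \frac{1}{-10 + S}$ ($Y{\left(S,a \right)} = 6 - \frac{1}{S + 2 \left(-5\right)} = 6 - \frac{1}{S - 10} = 6 - \frac{1}{-10 + S}$)
$\frac{1}{29229 + Y{\left(Z,121 \right)}} - X{\left(-126,2 \right)} = \frac{1}{29229 + \frac{-61 + 6 \cdot 36}{-10 + 36}} - 53 = \frac{1}{29229 + \frac{-61 + 216}{26}} - 53 = \frac{1}{29229 + \frac{1}{26} \cdot 155} - 53 = \frac{1}{29229 + \frac{155}{26}} - 53 = \frac{1}{\frac{760109}{26}} - 53 = \frac{26}{760109} - 53 = - \frac{40285751}{760109}$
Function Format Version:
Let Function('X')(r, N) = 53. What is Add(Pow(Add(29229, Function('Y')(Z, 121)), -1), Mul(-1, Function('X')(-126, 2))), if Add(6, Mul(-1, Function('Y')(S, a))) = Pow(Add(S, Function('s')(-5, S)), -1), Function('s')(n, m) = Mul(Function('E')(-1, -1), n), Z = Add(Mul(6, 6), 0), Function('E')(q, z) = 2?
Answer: Rational(-40285751, 760109) ≈ -53.000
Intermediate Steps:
Z = 36 (Z = Add(36, 0) = 36)
Function('s')(n, m) = Mul(2, n)
Function('Y')(S, a) = Add(6, Mul(-1, Pow(Add(-10, S), -1))) (Function('Y')(S, a) = Add(6, Mul(-1, Pow(Add(S, Mul(2, -5)), -1))) = Add(6, Mul(-1, Pow(Add(S, -10), -1))) = Add(6, Mul(-1, Pow(Add(-10, S), -1))))
Add(Pow(Add(29229, Function('Y')(Z, 121)), -1), Mul(-1, Function('X')(-126, 2))) = Add(Pow(Add(29229, Mul(Pow(Add(-10, 36), -1), Add(-61, Mul(6, 36)))), -1), Mul(-1, 53)) = Add(Pow(Add(29229, Mul(Pow(26, -1), Add(-61, 216))), -1), -53) = Add(Pow(Add(29229, Mul(Rational(1, 26), 155)), -1), -53) = Add(Pow(Add(29229, Rational(155, 26)), -1), -53) = Add(Pow(Rational(760109, 26), -1), -53) = Add(Rational(26, 760109), -53) = Rational(-40285751, 760109)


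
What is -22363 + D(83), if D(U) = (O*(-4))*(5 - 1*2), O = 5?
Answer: -22423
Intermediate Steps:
D(U) = -60 (D(U) = (5*(-4))*(5 - 1*2) = -20*(5 - 2) = -20*3 = -60)
-22363 + D(83) = -22363 - 60 = -22423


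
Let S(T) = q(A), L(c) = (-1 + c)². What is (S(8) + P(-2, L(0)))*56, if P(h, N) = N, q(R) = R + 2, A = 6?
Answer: 504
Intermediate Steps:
q(R) = 2 + R
S(T) = 8 (S(T) = 2 + 6 = 8)
(S(8) + P(-2, L(0)))*56 = (8 + (-1 + 0)²)*56 = (8 + (-1)²)*56 = (8 + 1)*56 = 9*56 = 504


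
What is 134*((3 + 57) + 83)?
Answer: 19162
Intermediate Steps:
134*((3 + 57) + 83) = 134*(60 + 83) = 134*143 = 19162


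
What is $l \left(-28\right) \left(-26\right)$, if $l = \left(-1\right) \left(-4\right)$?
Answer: $2912$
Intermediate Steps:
$l = 4$
$l \left(-28\right) \left(-26\right) = 4 \left(-28\right) \left(-26\right) = \left(-112\right) \left(-26\right) = 2912$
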